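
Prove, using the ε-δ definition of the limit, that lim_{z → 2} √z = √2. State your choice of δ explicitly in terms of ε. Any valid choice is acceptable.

δ = min(2, √2·ε)

Suppose ε > 0. We want δ > 0 such that 0 < |z − 2| < δ implies |√z − √2| < ε.
Multiplying by the conjugate, |√z − √2| = |z − 2|/(√z + √2).
Restrict δ ≤ 2 so that |z − 2| < 2 forces z > 0, and then √z + √2 > √2.
Hence |√z − √2| < |z − 2|/√2, which is < ε once |z − 2| < √2·ε.
Take δ = min(2, √2·ε). If 0 < |z − 2| < δ then z > 0 and |√z − √2| < |z − 2|/√2 < ε.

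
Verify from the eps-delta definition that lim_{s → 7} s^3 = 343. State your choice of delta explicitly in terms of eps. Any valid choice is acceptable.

delta = min(2, eps/193)

Let eps > 0. We seek delta > 0 with 0 < |s − 7| < delta ⇒ |s^3 − 343| < eps.
Factor: s^3 − 343 = (s − 7)(s^2 + 7s + 49), so |s^3 − 343| = |s − 7|·|s^2 + 7s + 49|.
Impose delta ≤ 2 so that |s| < 9; then |s^2 + 7s + 49| ≤ 193.
Hence |s^3 − 343| ≤ 193|s − 7|, which is < eps once |s − 7| < eps/193.
Take delta = min(2, eps/193). If 0 < |s − 7| < delta then both bounds hold and |s^3 − 343| ≤ 193|s − 7| < 193·(eps/193) = eps.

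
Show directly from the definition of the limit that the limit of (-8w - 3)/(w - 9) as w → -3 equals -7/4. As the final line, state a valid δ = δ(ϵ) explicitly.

Let ϵ > 0. We want δ > 0 with 0 < |w + 3| < δ ⇒ |(-8w - 3)/(w - 9) + 7/4| < ϵ.
Combining over a common denominator, (-8w - 3)/(w - 9) + 7/4 = [(-8w - 3)·(-12) − 21·(w - 9)] / [(-12)·(w - 9)] = 75(w + 3) / ((-12)(w - 9)).
So |(-8w - 3)/(w - 9) + 7/4| = 75|w + 3| / (12·|w − 9|).
Restrict δ ≤ 6. Then |w + 3| < 6 gives |w − 9| = |(w + 3) + (-12)| ≥ 12 − 6 = 6.
Hence |(-8w - 3)/(w - 9) + 7/4| < 75|w + 3|/(12·6) = (25/24)|w + 3|, which is < ϵ once |w + 3| < (24/25)ϵ.
Take δ = min(6, (24/25)ϵ). Then 0 < |w + 3| < δ forces both bounds, so |(-8w - 3)/(w - 9) + 7/4| < ϵ.

δ = min(6, (24/25)ϵ)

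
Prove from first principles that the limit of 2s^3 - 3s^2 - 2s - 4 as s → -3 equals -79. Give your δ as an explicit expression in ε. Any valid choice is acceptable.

Let ε > 0. We want δ > 0 such that 0 < |s + 3| < δ implies |(2s^3 - 3s^2 - 2s - 4) + 79| < ε.
(2s^3 - 3s^2 - 2s - 4) + 79 = 2s^3 - 3s^2 - 2s + 75 = (s + 3)(2s^2 - 9s + 25).
So |(2s^3 - 3s^2 - 2s - 4) + 79| = |s + 3|·|2s^2 - 9s + 25|.
Assume first that |s + 3| < 2, so |s| < 5. Then |2s^2 - 9s + 25| ≤ 2·5^2 + 9·5 + 25 = 120.
Hence |(2s^3 - 3s^2 - 2s - 4) + 79| ≤ 120|s + 3| < ε provided |s + 3| < ε/120.
Take δ = min(2, ε/120). Then 0 < |s + 3| < δ gives both |s + 3| < 2 and |s + 3| < ε/120, so |(2s^3 - 3s^2 - 2s - 4) + 79| < ε.

δ = min(2, ε/120)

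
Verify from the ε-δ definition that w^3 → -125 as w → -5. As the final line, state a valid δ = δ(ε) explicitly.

δ = min(2, ε/109)

Let ε > 0 be given. We seek δ > 0 with 0 < |w + 5| < δ ⇒ |w^3 + 125| < ε.
Factor: w^3 + 125 = (w + 5)(w^2 - 5w + 25), so |w^3 + 125| = |w + 5|·|w^2 - 5w + 25|.
Impose δ ≤ 2 so that |w| < 7; then |w^2 - 5w + 25| ≤ 109.
Hence |w^3 + 125| ≤ 109|w + 5|, which is < ε once |w + 5| < ε/109.
Take δ = min(2, ε/109). If 0 < |w + 5| < δ then both bounds hold and |w^3 + 125| ≤ 109|w + 5| < 109·(ε/109) = ε.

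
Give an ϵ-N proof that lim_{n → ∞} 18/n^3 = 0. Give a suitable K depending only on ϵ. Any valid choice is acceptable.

Fix ϵ > 0. For n ≥ 1, |18/n^3 − 0| = 18/n^3.
18/n^3 < ϵ ⇔ n^3 > 18/ϵ ⇔ n > (18/ϵ)^{1/3}.
Take K = (18/ϵ)^{1/3}. Then n > K implies 18/n^3 < ϵ.

K = (18/ϵ)^{1/3}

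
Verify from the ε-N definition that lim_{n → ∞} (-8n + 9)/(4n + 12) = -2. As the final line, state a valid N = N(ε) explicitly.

N = (33/4)/ε

Let ε > 0. For n ≥ 1, |(-8n + 9)/(4n + 12) + 2| = |132|/(4(4n + 12)) = 132/(4(4n + 12)).
Since 4n + 12 ≥ 4n for n ≥ 1, this is ≤ 132/(4·4n) = (33/4)/n.
So |(-8n + 9)/(4n + 12) + 2| < ε whenever n > (33/4)/ε.
Take N = (33/4)/ε. If n > N then |(-8n + 9)/(4n + 12) + 2| ≤ (33/4)/n < ε.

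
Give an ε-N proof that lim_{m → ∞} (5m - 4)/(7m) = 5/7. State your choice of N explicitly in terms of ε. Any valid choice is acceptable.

Let ε > 0. For m ≥ 1, |(5m - 4)/(7m) − (5/7)| = |-28|/(7(7m)) = 28/(7(7m)).
Since 7m ≥ 7m for m ≥ 1, this is ≤ 28/(7·7m) = (4/7)/m.
So |(5m - 4)/(7m) − (5/7)| < ε whenever m > (4/7)/ε.
Take N = (4/7)/ε. If m > N then |(5m - 4)/(7m) − (5/7)| ≤ (4/7)/m < ε.

N = (4/7)/ε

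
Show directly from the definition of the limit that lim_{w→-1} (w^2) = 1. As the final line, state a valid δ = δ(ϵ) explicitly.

Let ϵ > 0 be given. We seek δ > 0 with 0 < |w + 1| < δ ⇒ |w^2 − 1| < ϵ.
Factor: w^2 − 1 = (w + 1)(w - 1), so |w^2 − 1| = |w + 1|·|w - 1|.
Restrict δ ≤ 1. Then |w + 1| < 1 gives |w| < 2, so by the triangle inequality |w - 1| ≤ 2 + 1 = 3.
Hence |w^2 − 1| ≤ 3|w + 1|, which is < ϵ once |w + 1| < ϵ/3.
Take δ = min(1, ϵ/3). If 0 < |w + 1| < δ then both bounds hold and |w^2 − 1| ≤ 3|w + 1| < 3·(ϵ/3) = ϵ.

δ = min(1, ϵ/3)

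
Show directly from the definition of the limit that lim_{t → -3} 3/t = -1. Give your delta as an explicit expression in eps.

delta = min(3/2, (3/2)eps)

Fix eps > 0. We seek delta > 0 such that 0 < |t + 3| < delta implies |3/t + 1| < eps.
|3/t + 1| = 3·|-3 − t|/(3·|t|) = 3|t + 3|/(3|t|).
Restrict delta ≤ 3/2. Then |t + 3| < 3/2 gives |t| > 3/2, so 3|t| > 9/2.
Then |3/t + 1| < 3|t + 3|/(9/2), which is < eps when |t + 3| < (3/2)eps.
Take delta = min(3/2, (3/2)eps). Then 0 < |t + 3| < delta gives both |t + 3| < 3/2 and |t + 3| < (3/2)eps, so |3/t + 1| < eps.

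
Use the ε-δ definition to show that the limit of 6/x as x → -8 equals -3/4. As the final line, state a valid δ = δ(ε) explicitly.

δ = min(4, (16/3)ε)

Suppose ε > 0. We seek δ > 0 such that 0 < |x + 8| < δ implies |6/x + 3/4| < ε.
|6/x + 3/4| = 6·|-8 − x|/(8·|x|) = 6|x + 8|/(8|x|).
Require δ ≤ 4 so that |x| > 8 − 4 = 4, hence 8|x| > 32.
Then |6/x + 3/4| < 6|x + 8|/32, which is < ε when |x + 8| < (16/3)ε.
Take δ = min(4, (16/3)ε). Then 0 < |x + 8| < δ gives both |x + 8| < 4 and |x + 8| < (16/3)ε, so |6/x + 3/4| < ε.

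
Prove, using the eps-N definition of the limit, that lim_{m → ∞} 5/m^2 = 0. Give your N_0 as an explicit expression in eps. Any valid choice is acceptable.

Fix eps > 0. For m ≥ 1, |5/m^2 − 0| = 5/m^2.
5/m^2 < eps ⇔ m^2 > 5/eps ⇔ m > (5/eps)^{1/2}.
Take N_0 = (5/eps)^{1/2}. Then m > N_0 implies 5/m^2 < eps.

N_0 = (5/eps)^{1/2}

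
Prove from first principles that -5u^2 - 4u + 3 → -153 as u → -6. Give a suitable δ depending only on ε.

δ = min(1, ε/61)

Fix ε > 0. We want δ > 0 such that 0 < |u + 6| < δ implies |(-5u^2 - 4u + 3) + 153| < ε.
(-5u^2 - 4u + 3) + 153 = -5u^2 - 4u + 156 = (u + 6)(-5u + 26).
So |(-5u^2 - 4u + 3) + 153| = |u + 6|·|-5u + 26|.
Require δ ≤ 1. Then |u + 6| < 1 gives |u| < 7, and by the triangle inequality |-5u + 26| ≤ 5·7 + 26 = 61.
Hence |(-5u^2 - 4u + 3) + 153| ≤ 61|u + 6| < ε provided |u + 6| < ε/61.
Choosing δ = min(1, ε/61) ensures both conditions, hence |(-5u^2 - 4u + 3) + 153| < ε.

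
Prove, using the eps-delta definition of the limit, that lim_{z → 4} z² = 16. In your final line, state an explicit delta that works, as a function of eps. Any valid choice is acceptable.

Let eps > 0 be given. We seek delta > 0 with 0 < |z − 4| < delta ⇒ |z² − 16| < eps.
Factor: z² − 16 = (z − 4)(z + 4), so |z² − 16| = |z − 4|·|z + 4|.
Restrict delta ≤ 2. Then |z − 4| < 2 gives |z| < 6, so by the triangle inequality |z + 4| ≤ 6 + 4 = 10.
Hence |z² − 16| ≤ 10|z − 4|, which is < eps once |z − 4| < eps/10.
Take delta = min(2, eps/10). If 0 < |z − 4| < delta then both bounds hold and |z² − 16| ≤ 10|z − 4| < 10·(eps/10) = eps.

delta = min(2, eps/10)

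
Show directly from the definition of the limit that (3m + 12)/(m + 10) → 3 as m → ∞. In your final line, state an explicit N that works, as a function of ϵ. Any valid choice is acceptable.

Fix ϵ > 0. For m ≥ 1, |(3m + 12)/(m + 10) − 3| = |-18|/((m + 10)) = 18/((m + 10)).
Since m + 10 ≥ m for m ≥ 1, this is ≤ 18/(m) = 18/m.
So |(3m + 12)/(m + 10) − 3| < ϵ whenever m > 18/ϵ.
Take N = 18/ϵ. If m > N then |(3m + 12)/(m + 10) − 3| ≤ 18/m < ϵ.

N = 18/ϵ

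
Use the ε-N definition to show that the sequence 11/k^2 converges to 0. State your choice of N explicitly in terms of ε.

Suppose ε > 0. For k ≥ 1, |11/k^2 − 0| = 11/k^2.
11/k^2 < ε ⇔ k^2 > 11/ε ⇔ k > (11/ε)^{1/2}.
Take N = (11/ε)^{1/2}. Then k > N implies 11/k^2 < ε.

N = (11/ε)^{1/2}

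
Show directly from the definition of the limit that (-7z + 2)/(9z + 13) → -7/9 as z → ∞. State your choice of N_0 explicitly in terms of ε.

Suppose ε > 0. We seek N_0 > 0 such that z > N_0 implies |(-7z + 2)/(9z + 13) + 7/9| < ε.
(-7z + 2)/(9z + 13) + 7/9 = (9(-7z + 2) − (-7)(9z + 13)) / (9(9z + 13)) = 109/(9(9z + 13)).
For z > 0 we have 9z + 13 > 9z, so |(-7z + 2)/(9z + 13) + 7/9| = 109/(9(9z + 13)) < 109/(9·9z) = (109/81)/z.
Thus |(-7z + 2)/(9z + 13) + 7/9| < ε whenever z > (109/81)/ε.
Take N_0 = (109/81)/ε. If z > N_0 then |(-7z + 2)/(9z + 13) + 7/9| < (109/81)/z < ε.

N_0 = (109/81)/ε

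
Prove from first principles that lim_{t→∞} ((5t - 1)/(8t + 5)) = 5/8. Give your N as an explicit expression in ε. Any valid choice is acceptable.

N = (33/64)/ε

Fix ε > 0. We seek N > 0 such that t > N implies |(5t - 1)/(8t + 5) − (5/8)| < ε.
(5t - 1)/(8t + 5) − (5/8) = (8(5t - 1) − 5(8t + 5)) / (8(8t + 5)) = -33/(8(8t + 5)).
For t > 0 we have 8t + 5 > 8t, so |(5t - 1)/(8t + 5) − (5/8)| = 33/(8(8t + 5)) < 33/(8·8t) = (33/64)/t.
Thus |(5t - 1)/(8t + 5) − (5/8)| < ε whenever t > (33/64)/ε.
Take N = (33/64)/ε. If t > N then |(5t - 1)/(8t + 5) − (5/8)| < (33/64)/t < ε.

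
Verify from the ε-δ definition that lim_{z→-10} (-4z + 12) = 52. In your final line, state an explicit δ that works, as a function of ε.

δ = ε/4

Suppose ε > 0. We need δ > 0 so that 0 < |z + 10| < δ implies |(-4z + 12) − 52| < ε.
|(-4z + 12) − 52| = |-4z - 40| = 4|z + 10|.
Thus it suffices that |z + 10| < ε/4.
Take δ = ε/4. If 0 < |z + 10| < δ then |(-4z + 12) − 52| = 4|z + 10| < 4·(ε/4) = ε.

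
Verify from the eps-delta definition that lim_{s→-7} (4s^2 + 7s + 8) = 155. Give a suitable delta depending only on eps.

Suppose eps > 0. We want delta > 0 such that 0 < |s + 7| < delta implies |(4s^2 + 7s + 8) − 155| < eps.
(4s^2 + 7s + 8) − 155 = 4s^2 + 7s - 147 = (s + 7)(4s - 21).
So |(4s^2 + 7s + 8) − 155| = |s + 7|·|4s - 21|.
Require delta ≤ 1. Then |s + 7| < 1 gives |s| < 8, and by the triangle inequality |4s - 21| ≤ 4·8 + 21 = 53.
Hence |(4s^2 + 7s + 8) − 155| ≤ 53|s + 7| < eps provided |s + 7| < eps/53.
Choosing delta = min(1, eps/53) ensures both conditions, hence |(4s^2 + 7s + 8) − 155| < eps.

delta = min(1, eps/53)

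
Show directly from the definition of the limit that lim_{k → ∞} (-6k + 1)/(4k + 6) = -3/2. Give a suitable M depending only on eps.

M = (5/2)/eps

Let eps > 0. For k ≥ 1, |(-6k + 1)/(4k + 6) + 3/2| = |40|/(4(4k + 6)) = 40/(4(4k + 6)).
Since 4k + 6 ≥ 4k for k ≥ 1, this is ≤ 40/(4·4k) = (5/2)/k.
So |(-6k + 1)/(4k + 6) + 3/2| < eps whenever k > (5/2)/eps.
Take M = (5/2)/eps. If k > M then |(-6k + 1)/(4k + 6) + 3/2| ≤ (5/2)/k < eps.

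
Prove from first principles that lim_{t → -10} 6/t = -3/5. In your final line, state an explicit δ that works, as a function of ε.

Fix ε > 0. We seek δ > 0 such that 0 < |t + 10| < δ implies |6/t + 3/5| < ε.
|6/t + 3/5| = 6·|-10 − t|/(10·|t|) = 6|t + 10|/(10|t|).
Restrict δ ≤ 5. Then |t + 10| < 5 gives |t| > 5, so 10|t| > 50.
Then |6/t + 3/5| < 6|t + 10|/50, which is < ε when |t + 10| < (25/3)ε.
Take δ = min(5, (25/3)ε). Then 0 < |t + 10| < δ gives both |t + 10| < 5 and |t + 10| < (25/3)ε, so |6/t + 3/5| < ε.

δ = min(5, (25/3)ε)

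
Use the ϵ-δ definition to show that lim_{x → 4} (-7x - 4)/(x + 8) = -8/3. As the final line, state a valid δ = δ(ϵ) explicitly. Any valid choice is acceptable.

Suppose ϵ > 0. We want δ > 0 with 0 < |x − 4| < δ ⇒ |(-7x - 4)/(x + 8) + 8/3| < ϵ.
Combining over a common denominator, (-7x - 4)/(x + 8) + 8/3 = [(-7x - 4)·12 − (-32)·(x + 8)] / [12·(x + 8)] = -52(x − 4) / (12(x + 8)).
So |(-7x - 4)/(x + 8) + 8/3| = 52|x − 4| / (12·|x + 8|).
Require δ ≤ 6, so |x + 8| ≥ |12| − |x − 4| > 12 − 6 = 6.
Hence |(-7x - 4)/(x + 8) + 8/3| < 52|x − 4|/(12·6) = (13/18)|x − 4|, which is < ϵ once |x − 4| < (18/13)ϵ.
Take δ = min(6, (18/13)ϵ). Then 0 < |x − 4| < δ forces both bounds, so |(-7x - 4)/(x + 8) + 8/3| < ϵ.

δ = min(6, (18/13)ϵ)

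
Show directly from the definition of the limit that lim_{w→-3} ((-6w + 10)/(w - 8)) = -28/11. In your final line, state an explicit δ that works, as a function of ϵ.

δ = min(11/2, (121/76)ϵ)

Let ϵ > 0. We want δ > 0 with 0 < |w + 3| < δ ⇒ |(-6w + 10)/(w - 8) + 28/11| < ϵ.
Combining over a common denominator, (-6w + 10)/(w - 8) + 28/11 = [(-6w + 10)·(-11) − 28·(w - 8)] / [(-11)·(w - 8)] = 38(w + 3) / ((-11)(w - 8)).
So |(-6w + 10)/(w - 8) + 28/11| = 38|w + 3| / (11·|w − 8|).
Restrict δ ≤ 11/2. Then |w + 3| < 11/2 gives |w − 8| = |(w + 3) + (-11)| ≥ 11 − 11/2 = 11/2.
Hence |(-6w + 10)/(w - 8) + 28/11| < 38|w + 3|/(11·(11/2)) = (76/121)|w + 3|, which is < ϵ once |w + 3| < (121/76)ϵ.
Take δ = min(11/2, (121/76)ϵ). Then 0 < |w + 3| < δ forces both bounds, so |(-6w + 10)/(w - 8) + 28/11| < ϵ.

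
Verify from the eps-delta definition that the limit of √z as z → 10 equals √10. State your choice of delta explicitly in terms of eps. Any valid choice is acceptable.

Fix eps > 0. We want delta > 0 such that 0 < |z − 10| < delta implies |√z − √10| < eps.
Rationalise: √z − √10 = (z − 10)/(√z + √10), so |√z − √10| = |z − 10|/(√z + √10).
Restrict delta ≤ 10 so that |z − 10| < 10 forces z > 0, and then √z + √10 > √10.
Hence |√z − √10| < |z − 10|/√10, which is < eps once |z − 10| < √10·eps.
Take delta = min(10, √10·eps). If 0 < |z − 10| < delta then z > 0 and |√z − √10| < |z − 10|/√10 < eps.

delta = min(10, √10·eps)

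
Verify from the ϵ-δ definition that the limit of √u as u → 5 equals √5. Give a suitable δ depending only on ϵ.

δ = min(5, √5·ϵ)

Fix ϵ > 0. We want δ > 0 such that 0 < |u − 5| < δ implies |√u − √5| < ϵ.
Rationalise: √u − √5 = (u − 5)/(√u + √5), so |√u − √5| = |u − 5|/(√u + √5).
Restrict δ ≤ 5 so that |u − 5| < 5 forces u > 0, and then √u + √5 > √5.
Hence |√u − √5| < |u − 5|/√5, which is < ϵ once |u − 5| < √5·ϵ.
Take δ = min(5, √5·ϵ). If 0 < |u − 5| < δ then u > 0 and |√u − √5| < |u − 5|/√5 < ϵ.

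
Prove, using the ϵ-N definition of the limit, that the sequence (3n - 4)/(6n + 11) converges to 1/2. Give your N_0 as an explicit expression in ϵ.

Let ϵ > 0. For n ≥ 1, |(3n - 4)/(6n + 11) − (1/2)| = |-57|/(6(6n + 11)) = 57/(6(6n + 11)).
Since 6n + 11 ≥ 6n for n ≥ 1, this is ≤ 57/(6·6n) = (19/12)/n.
So |(3n - 4)/(6n + 11) − (1/2)| < ϵ whenever n > (19/12)/ϵ.
Take N_0 = (19/12)/ϵ. If n > N_0 then |(3n - 4)/(6n + 11) − (1/2)| ≤ (19/12)/n < ϵ.

N_0 = (19/12)/ϵ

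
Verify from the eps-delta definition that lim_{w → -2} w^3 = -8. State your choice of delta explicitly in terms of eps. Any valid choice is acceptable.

Let eps > 0 be given. We seek delta > 0 with 0 < |w + 2| < delta ⇒ |w^3 + 8| < eps.
Factor: w^3 + 8 = (w + 2)(w^2 - 2w + 4), so |w^3 + 8| = |w + 2|·|w^2 - 2w + 4|.
Restrict delta ≤ 2. Then |w + 2| < 2 gives |w| < 4, so by the triangle inequality |w^2 - 2w + 4| ≤ 4^2 + 2·4 + 4 = 28.
Hence |w^3 + 8| ≤ 28|w + 2|, which is < eps once |w + 2| < eps/28.
Take delta = min(2, eps/28). If 0 < |w + 2| < delta then both bounds hold and |w^3 + 8| ≤ 28|w + 2| < 28·(eps/28) = eps.

delta = min(2, eps/28)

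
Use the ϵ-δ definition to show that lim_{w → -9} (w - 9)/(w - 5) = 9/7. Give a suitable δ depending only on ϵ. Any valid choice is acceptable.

δ = min(7, (49/2)ϵ)

Let ϵ > 0. We want δ > 0 with 0 < |w + 9| < δ ⇒ |(w - 9)/(w - 5) − (9/7)| < ϵ.
Combining over a common denominator, (w - 9)/(w - 5) − (9/7) = [(w - 9)·(-14) − (-18)·(w - 5)] / [(-14)·(w - 5)] = 4(w + 9) / ((-14)(w - 5)).
So |(w - 9)/(w - 5) − (9/7)| = 4|w + 9| / (14·|w − 5|).
Restrict δ ≤ 7. Then |w + 9| < 7 gives |w − 5| = |(w + 9) + (-14)| ≥ 14 − 7 = 7.
Hence |(w - 9)/(w - 5) − (9/7)| < 4|w + 9|/(14·7) = (2/49)|w + 9|, which is < ϵ once |w + 9| < (49/2)ϵ.
Take δ = min(7, (49/2)ϵ). Then 0 < |w + 9| < δ forces both bounds, so |(w - 9)/(w - 5) − (9/7)| < ϵ.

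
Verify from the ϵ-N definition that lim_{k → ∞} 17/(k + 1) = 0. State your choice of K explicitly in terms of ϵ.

K = 17/ϵ

Let ϵ > 0. For k ≥ 1, |17/(k + 1) − 0| = 17/(k + 1) ≤ 17/k.
We need 17/k < ϵ, i.e. k > 17/ϵ.
Take K = 17/ϵ. If k > K then |17/(k + 1)| ≤ 17/k < ϵ.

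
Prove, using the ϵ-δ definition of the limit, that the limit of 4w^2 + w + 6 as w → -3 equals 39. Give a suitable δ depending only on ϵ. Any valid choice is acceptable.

δ = min(1, ϵ/27)

Fix ϵ > 0. We want δ > 0 such that 0 < |w + 3| < δ implies |(4w^2 + w + 6) − 39| < ϵ.
(4w^2 + w + 6) − 39 = 4w^2 + w - 33 = (w + 3)(4w - 11).
So |(4w^2 + w + 6) − 39| = |w + 3|·|4w - 11|.
Assume first that |w + 3| < 1, so |w| < 4. Then |4w - 11| ≤ 4·4 + 11 = 27.
Hence |(4w^2 + w + 6) − 39| ≤ 27|w + 3| < ϵ provided |w + 3| < ϵ/27.
Choosing δ = min(1, ϵ/27) ensures both conditions, hence |(4w^2 + w + 6) − 39| < ϵ.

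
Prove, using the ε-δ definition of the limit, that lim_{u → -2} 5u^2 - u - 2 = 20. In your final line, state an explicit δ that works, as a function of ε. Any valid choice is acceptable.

Suppose ε > 0. We want δ > 0 such that 0 < |u + 2| < δ implies |(5u^2 - u - 2) − 20| < ε.
(5u^2 - u - 2) − 20 = 5u^2 - u - 22 = (u + 2)(5u - 11).
So |(5u^2 - u - 2) − 20| = |u + 2|·|5u - 11|.
Require δ ≤ 2. Then |u + 2| < 2 gives |u| < 4, and by the triangle inequality |5u - 11| ≤ 5·4 + 11 = 31.
Hence |(5u^2 - u - 2) − 20| ≤ 31|u + 2| < ε provided |u + 2| < ε/31.
Take δ = min(2, ε/31). Then 0 < |u + 2| < δ gives both |u + 2| < 2 and |u + 2| < ε/31, so |(5u^2 - u - 2) − 20| < ε.

δ = min(2, ε/31)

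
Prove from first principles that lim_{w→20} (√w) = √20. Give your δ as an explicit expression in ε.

Let ε > 0. We want δ > 0 such that 0 < |w − 20| < δ implies |√w − √20| < ε.
Multiplying by the conjugate, |√w − √20| = |w − 20|/(√w + √20).
Restrict δ ≤ 20 so that |w − 20| < 20 forces w > 0, and then √w + √20 > √20.
Hence |√w − √20| < |w − 20|/√20, which is < ε once |w − 20| < √20·ε.
Take δ = min(20, √20·ε). If 0 < |w − 20| < δ then w > 0 and |√w − √20| < |w − 20|/√20 < ε.

δ = min(20, √20·ε)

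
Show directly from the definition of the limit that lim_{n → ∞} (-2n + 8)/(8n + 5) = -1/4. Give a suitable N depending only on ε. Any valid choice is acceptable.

N = (37/32)/ε

Let ε > 0. For n ≥ 1, |(-2n + 8)/(8n + 5) + 1/4| = |74|/(8(8n + 5)) = 74/(8(8n + 5)).
Since 8n + 5 ≥ 8n for n ≥ 1, this is ≤ 74/(8·8n) = (37/32)/n.
So |(-2n + 8)/(8n + 5) + 1/4| < ε whenever n > (37/32)/ε.
Take N = (37/32)/ε. If n > N then |(-2n + 8)/(8n + 5) + 1/4| ≤ (37/32)/n < ε.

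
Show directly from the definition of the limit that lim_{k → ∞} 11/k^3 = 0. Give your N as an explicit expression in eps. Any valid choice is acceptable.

N = (11/eps)^{1/3}

Suppose eps > 0. For k ≥ 1, |11/k^3 − 0| = 11/k^3.
11/k^3 < eps ⇔ k^3 > 11/eps ⇔ k > (11/eps)^{1/3}.
Take N = (11/eps)^{1/3}. Then k > N implies 11/k^3 < eps.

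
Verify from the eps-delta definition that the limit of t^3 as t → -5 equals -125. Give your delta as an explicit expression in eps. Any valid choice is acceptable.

Suppose eps > 0. We seek delta > 0 with 0 < |t + 5| < delta ⇒ |t^3 + 125| < eps.
Factor: t^3 + 125 = (t + 5)(t^2 - 5t + 25), so |t^3 + 125| = |t + 5|·|t^2 - 5t + 25|.
Restrict delta ≤ 1. Then |t + 5| < 1 gives |t| < 6, so by the triangle inequality |t^2 - 5t + 25| ≤ 6^2 + 5·6 + 25 = 91.
Hence |t^3 + 125| ≤ 91|t + 5|, which is < eps once |t + 5| < eps/91.
Take delta = min(1, eps/91). If 0 < |t + 5| < delta then both bounds hold and |t^3 + 125| ≤ 91|t + 5| < 91·(eps/91) = eps.

delta = min(1, eps/91)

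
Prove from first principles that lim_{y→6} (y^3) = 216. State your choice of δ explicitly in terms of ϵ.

δ = min(1, ϵ/127)

Suppose ϵ > 0. We seek δ > 0 with 0 < |y − 6| < δ ⇒ |y^3 − 216| < ϵ.
Factor: y^3 − 216 = (y − 6)(y^2 + 6y + 36), so |y^3 − 216| = |y − 6|·|y^2 + 6y + 36|.
Impose δ ≤ 1 so that |y| < 7; then |y^2 + 6y + 36| ≤ 127.
Hence |y^3 − 216| ≤ 127|y − 6|, which is < ϵ once |y − 6| < ϵ/127.
Take δ = min(1, ϵ/127). If 0 < |y − 6| < δ then both bounds hold and |y^3 − 216| ≤ 127|y − 6| < 127·(ϵ/127) = ϵ.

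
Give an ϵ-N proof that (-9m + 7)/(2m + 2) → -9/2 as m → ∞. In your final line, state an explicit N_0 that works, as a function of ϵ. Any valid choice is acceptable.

Let ϵ > 0 be given. For m ≥ 1, |(-9m + 7)/(2m + 2) + 9/2| = |32|/(2(2m + 2)) = 32/(2(2m + 2)).
Since 2m + 2 ≥ 2m for m ≥ 1, this is ≤ 32/(2·2m) = 8/m.
So |(-9m + 7)/(2m + 2) + 9/2| < ϵ whenever m > 8/ϵ.
Take N_0 = 8/ϵ. If m > N_0 then |(-9m + 7)/(2m + 2) + 9/2| ≤ 8/m < ϵ.

N_0 = 8/ϵ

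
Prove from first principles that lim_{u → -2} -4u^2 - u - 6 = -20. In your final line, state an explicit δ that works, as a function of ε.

δ = min(2, ε/23)

Let ε > 0. We want δ > 0 such that 0 < |u + 2| < δ implies |(-4u^2 - u - 6) + 20| < ε.
(-4u^2 - u - 6) + 20 = -4u^2 - u + 14 = (u + 2)(-4u + 7).
So |(-4u^2 - u - 6) + 20| = |u + 2|·|-4u + 7|.
Require δ ≤ 2. Then |u + 2| < 2 gives |u| < 4, and by the triangle inequality |-4u + 7| ≤ 4·4 + 7 = 23.
Hence |(-4u^2 - u - 6) + 20| ≤ 23|u + 2| < ε provided |u + 2| < ε/23.
Choosing δ = min(2, ε/23) ensures both conditions, hence |(-4u^2 - u - 6) + 20| < ε.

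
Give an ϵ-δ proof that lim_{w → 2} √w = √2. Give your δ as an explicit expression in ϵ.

δ = min(2, √2·ϵ)

Fix ϵ > 0. We want δ > 0 such that 0 < |w − 2| < δ implies |√w − √2| < ϵ.
Rationalise: √w − √2 = (w − 2)/(√w + √2), so |√w − √2| = |w − 2|/(√w + √2).
Restrict δ ≤ 2 so that |w − 2| < 2 forces w > 0, and then √w + √2 > √2.
Hence |√w − √2| < |w − 2|/√2, which is < ϵ once |w − 2| < √2·ϵ.
Take δ = min(2, √2·ϵ). If 0 < |w − 2| < δ then w > 0 and |√w − √2| < |w − 2|/√2 < ϵ.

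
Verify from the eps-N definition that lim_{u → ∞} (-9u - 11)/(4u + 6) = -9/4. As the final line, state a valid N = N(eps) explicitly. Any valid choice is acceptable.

Let eps > 0. We seek N > 0 such that u > N implies |(-9u - 11)/(4u + 6) + 9/4| < eps.
(-9u - 11)/(4u + 6) + 9/4 = (4(-9u - 11) − (-9)(4u + 6)) / (4(4u + 6)) = 10/(4(4u + 6)).
For u > 0 we have 4u + 6 > 4u, so |(-9u - 11)/(4u + 6) + 9/4| = 10/(4(4u + 6)) < 10/(4·4u) = (5/8)/u.
Thus |(-9u - 11)/(4u + 6) + 9/4| < eps whenever u > (5/8)/eps.
Take N = (5/8)/eps. If u > N then |(-9u - 11)/(4u + 6) + 9/4| < (5/8)/u < eps.

N = (5/8)/eps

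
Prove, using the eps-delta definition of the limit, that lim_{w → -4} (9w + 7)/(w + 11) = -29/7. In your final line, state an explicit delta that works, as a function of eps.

Let eps > 0. We want delta > 0 with 0 < |w + 4| < delta ⇒ |(9w + 7)/(w + 11) + 29/7| < eps.
Combining over a common denominator, (9w + 7)/(w + 11) + 29/7 = [(9w + 7)·7 − (-29)·(w + 11)] / [7·(w + 11)] = 92(w + 4) / (7(w + 11)).
So |(9w + 7)/(w + 11) + 29/7| = 92|w + 4| / (7·|w + 11|).
Require delta ≤ 7/2, so |w + 11| ≥ |7| − |w + 4| > 7 − 7/2 = 7/2.
Hence |(9w + 7)/(w + 11) + 29/7| < 92|w + 4|/(7·(7/2)) = (184/49)|w + 4|, which is < eps once |w + 4| < (49/184)eps.
Take delta = min(7/2, (49/184)eps). Then 0 < |w + 4| < delta forces both bounds, so |(9w + 7)/(w + 11) + 29/7| < eps.

delta = min(7/2, (49/184)eps)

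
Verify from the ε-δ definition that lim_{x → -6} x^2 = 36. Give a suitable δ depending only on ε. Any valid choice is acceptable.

δ = min(1, ε/13)

Fix ε > 0. We seek δ > 0 with 0 < |x + 6| < δ ⇒ |x^2 − 36| < ε.
Factor: x^2 − 36 = (x + 6)(x - 6), so |x^2 − 36| = |x + 6|·|x - 6|.
Impose δ ≤ 1 so that |x| < 7; then |x - 6| ≤ 13.
Hence |x^2 − 36| ≤ 13|x + 6|, which is < ε once |x + 6| < ε/13.
Take δ = min(1, ε/13). If 0 < |x + 6| < δ then both bounds hold and |x^2 − 36| ≤ 13|x + 6| < 13·(ε/13) = ε.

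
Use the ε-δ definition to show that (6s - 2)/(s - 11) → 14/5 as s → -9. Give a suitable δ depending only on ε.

Let ε > 0. We want δ > 0 with 0 < |s + 9| < δ ⇒ |(6s - 2)/(s - 11) − (14/5)| < ε.
Combining over a common denominator, (6s - 2)/(s - 11) − (14/5) = [(6s - 2)·(-20) − (-56)·(s - 11)] / [(-20)·(s - 11)] = -64(s + 9) / ((-20)(s - 11)).
So |(6s - 2)/(s - 11) − (14/5)| = 64|s + 9| / (20·|s − 11|).
Restrict δ ≤ 10. Then |s + 9| < 10 gives |s − 11| = |(s + 9) + (-20)| ≥ 20 − 10 = 10.
Hence |(6s - 2)/(s - 11) − (14/5)| < 64|s + 9|/(20·10) = (8/25)|s + 9|, which is < ε once |s + 9| < (25/8)ε.
Take δ = min(10, (25/8)ε). Then 0 < |s + 9| < δ forces both bounds, so |(6s - 2)/(s - 11) − (14/5)| < ε.

δ = min(10, (25/8)ε)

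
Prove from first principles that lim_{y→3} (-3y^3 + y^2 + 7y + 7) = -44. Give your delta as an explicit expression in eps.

Fix eps > 0. We want delta > 0 such that 0 < |y − 3| < delta implies |(-3y^3 + y^2 + 7y + 7) + 44| < eps.
(-3y^3 + y^2 + 7y + 7) + 44 = -3y^3 + y^2 + 7y + 51 = (y − 3)(-3y^2 - 8y - 17).
So |(-3y^3 + y^2 + 7y + 7) + 44| = |y − 3|·|-3y^2 - 8y - 17|.
Assume first that |y − 3| < 2, so |y| < 5. Then |-3y^2 - 8y - 17| ≤ 3·5^2 + 8·5 + 17 = 132.
Hence |(-3y^3 + y^2 + 7y + 7) + 44| ≤ 132|y − 3| < eps provided |y − 3| < eps/132.
Choosing delta = min(2, eps/132) ensures both conditions, hence |(-3y^3 + y^2 + 7y + 7) + 44| < eps.

delta = min(2, eps/132)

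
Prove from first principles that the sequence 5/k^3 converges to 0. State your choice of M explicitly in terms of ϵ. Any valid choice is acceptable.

M = (5/ϵ)^{1/3}

Fix ϵ > 0. For k ≥ 1, |5/k^3 − 0| = 5/k^3.
5/k^3 < ϵ ⇔ k^3 > 5/ϵ ⇔ k > (5/ϵ)^{1/3}.
Take M = (5/ϵ)^{1/3}. Then k > M implies 5/k^3 < ϵ.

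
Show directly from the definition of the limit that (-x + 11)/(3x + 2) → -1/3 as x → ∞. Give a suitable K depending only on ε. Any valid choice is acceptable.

Let ε > 0. We seek K > 0 such that x > K implies |(-x + 11)/(3x + 2) + 1/3| < ε.
(-x + 11)/(3x + 2) + 1/3 = (3(-x + 11) − (-1)(3x + 2)) / (3(3x + 2)) = 35/(3(3x + 2)).
For x > 0 we have 3x + 2 > 3x, so |(-x + 11)/(3x + 2) + 1/3| = 35/(3(3x + 2)) < 35/(3·3x) = (35/9)/x.
Thus |(-x + 11)/(3x + 2) + 1/3| < ε whenever x > (35/9)/ε.
Take K = (35/9)/ε. If x > K then |(-x + 11)/(3x + 2) + 1/3| < (35/9)/x < ε.

K = (35/9)/ε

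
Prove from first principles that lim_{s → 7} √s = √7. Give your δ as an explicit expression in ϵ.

δ = min(7, √7·ϵ)

Fix ϵ > 0. We want δ > 0 such that 0 < |s − 7| < δ implies |√s − √7| < ϵ.
Multiplying by the conjugate, |√s − √7| = |s − 7|/(√s + √7).
Restrict δ ≤ 7 so that |s − 7| < 7 forces s > 0, and then √s + √7 > √7.
Hence |√s − √7| < |s − 7|/√7, which is < ϵ once |s − 7| < √7·ϵ.
Take δ = min(7, √7·ϵ). If 0 < |s − 7| < δ then s > 0 and |√s − √7| < |s − 7|/√7 < ϵ.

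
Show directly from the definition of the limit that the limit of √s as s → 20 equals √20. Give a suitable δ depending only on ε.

Suppose ε > 0. We want δ > 0 such that 0 < |s − 20| < δ implies |√s − √20| < ε.
Rationalise: √s − √20 = (s − 20)/(√s + √20), so |√s − √20| = |s − 20|/(√s + √20).
Restrict δ ≤ 20 so that |s − 20| < 20 forces s > 0, and then √s + √20 > √20.
Hence |√s − √20| < |s − 20|/√20, which is < ε once |s − 20| < √20·ε.
Take δ = min(20, √20·ε). If 0 < |s − 20| < δ then s > 0 and |√s − √20| < |s − 20|/√20 < ε.

δ = min(20, √20·ε)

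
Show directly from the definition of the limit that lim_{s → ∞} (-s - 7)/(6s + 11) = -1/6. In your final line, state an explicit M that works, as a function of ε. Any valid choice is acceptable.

M = (31/36)/ε

Let ε > 0. We seek M > 0 such that s > M implies |(-s - 7)/(6s + 11) + 1/6| < ε.
(-s - 7)/(6s + 11) + 1/6 = (6(-s - 7) − (-1)(6s + 11)) / (6(6s + 11)) = -31/(6(6s + 11)).
For s > 0 we have 6s + 11 > 6s, so |(-s - 7)/(6s + 11) + 1/6| = 31/(6(6s + 11)) < 31/(6·6s) = (31/36)/s.
Thus |(-s - 7)/(6s + 11) + 1/6| < ε whenever s > (31/36)/ε.
Take M = (31/36)/ε. If s > M then |(-s - 7)/(6s + 11) + 1/6| < (31/36)/s < ε.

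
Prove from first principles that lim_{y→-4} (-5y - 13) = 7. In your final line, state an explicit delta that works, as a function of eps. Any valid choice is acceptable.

delta = eps/5

Let eps > 0. We need delta > 0 so that 0 < |y + 4| < delta implies |(-5y - 13) − 7| < eps.
Since (-5y - 13) − 7 = -5(y + 4), we have |(-5y - 13) − 7| = 5|y + 4|.
So 5|y + 4| < eps exactly when |y + 4| < eps/5.
Take delta = eps/5. If 0 < |y + 4| < delta then |(-5y - 13) − 7| = 5|y + 4| < 5·(eps/5) = eps.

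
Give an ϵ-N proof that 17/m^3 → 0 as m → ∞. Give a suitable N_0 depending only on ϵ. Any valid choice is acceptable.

N_0 = (17/ϵ)^{1/3}

Suppose ϵ > 0. For m ≥ 1, |17/m^3 − 0| = 17/m^3.
17/m^3 < ϵ ⇔ m^3 > 17/ϵ ⇔ m > (17/ϵ)^{1/3}.
Take N_0 = (17/ϵ)^{1/3}. Then m > N_0 implies 17/m^3 < ϵ.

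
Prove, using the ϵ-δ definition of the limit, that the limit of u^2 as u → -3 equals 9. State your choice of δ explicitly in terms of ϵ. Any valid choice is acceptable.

δ = min(2, ϵ/8)

Fix ϵ > 0. We seek δ > 0 with 0 < |u + 3| < δ ⇒ |u^2 − 9| < ϵ.
Factor: u^2 − 9 = (u + 3)(u - 3), so |u^2 − 9| = |u + 3|·|u - 3|.
Restrict δ ≤ 2. Then |u + 3| < 2 gives |u| < 5, so by the triangle inequality |u - 3| ≤ 5 + 3 = 8.
Hence |u^2 − 9| ≤ 8|u + 3|, which is < ϵ once |u + 3| < ϵ/8.
Take δ = min(2, ϵ/8). If 0 < |u + 3| < δ then both bounds hold and |u^2 − 9| ≤ 8|u + 3| < 8·(ϵ/8) = ϵ.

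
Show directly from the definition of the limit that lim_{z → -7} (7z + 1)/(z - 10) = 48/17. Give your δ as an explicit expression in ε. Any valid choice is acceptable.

δ = min(17/2, (289/142)ε)

Suppose ε > 0. We want δ > 0 with 0 < |z + 7| < δ ⇒ |(7z + 1)/(z - 10) − (48/17)| < ε.
Combining over a common denominator, (7z + 1)/(z - 10) − (48/17) = [(7z + 1)·(-17) − (-48)·(z - 10)] / [(-17)·(z - 10)] = -71(z + 7) / ((-17)(z - 10)).
So |(7z + 1)/(z - 10) − (48/17)| = 71|z + 7| / (17·|z − 10|).
Restrict δ ≤ 17/2. Then |z + 7| < 17/2 gives |z − 10| = |(z + 7) + (-17)| ≥ 17 − 17/2 = 17/2.
Hence |(7z + 1)/(z - 10) − (48/17)| < 71|z + 7|/(17·(17/2)) = (142/289)|z + 7|, which is < ε once |z + 7| < (289/142)ε.
Take δ = min(17/2, (289/142)ε). Then 0 < |z + 7| < δ forces both bounds, so |(7z + 1)/(z - 10) − (48/17)| < ε.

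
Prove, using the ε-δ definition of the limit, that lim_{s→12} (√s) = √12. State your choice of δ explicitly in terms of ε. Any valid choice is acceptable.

δ = min(12, √12·ε)

Let ε > 0 be given. We want δ > 0 such that 0 < |s − 12| < δ implies |√s − √12| < ε.
Rationalise: √s − √12 = (s − 12)/(√s + √12), so |√s − √12| = |s − 12|/(√s + √12).
Restrict δ ≤ 12 so that |s − 12| < 12 forces s > 0, and then √s + √12 > √12.
Hence |√s − √12| < |s − 12|/√12, which is < ε once |s − 12| < √12·ε.
Take δ = min(12, √12·ε). If 0 < |s − 12| < δ then s > 0 and |√s − √12| < |s − 12|/√12 < ε.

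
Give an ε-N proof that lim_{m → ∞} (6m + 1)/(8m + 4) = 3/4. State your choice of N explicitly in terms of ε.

Fix ε > 0. For m ≥ 1, |(6m + 1)/(8m + 4) − (3/4)| = |-16|/(8(8m + 4)) = 16/(8(8m + 4)).
Since 8m + 4 ≥ 8m for m ≥ 1, this is ≤ 16/(8·8m) = (1/4)/m.
So |(6m + 1)/(8m + 4) − (3/4)| < ε whenever m > (1/4)/ε.
Take N = (1/4)/ε. If m > N then |(6m + 1)/(8m + 4) − (3/4)| ≤ (1/4)/m < ε.

N = (1/4)/ε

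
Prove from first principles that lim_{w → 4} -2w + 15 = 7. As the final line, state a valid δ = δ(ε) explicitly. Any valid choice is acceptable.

Let ε > 0 be given. We need δ > 0 so that 0 < |w − 4| < δ implies |(-2w + 15) − 7| < ε.
Since (-2w + 15) − 7 = -2(w − 4), we have |(-2w + 15) − 7| = 2|w − 4|.
So 2|w − 4| < ε exactly when |w − 4| < ε/2.
Take δ = ε/2. If 0 < |w − 4| < δ then |(-2w + 15) − 7| = 2|w − 4| < 2·(ε/2) = ε.

δ = ε/2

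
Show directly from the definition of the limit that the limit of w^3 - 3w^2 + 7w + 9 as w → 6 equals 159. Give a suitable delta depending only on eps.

delta = min(2, eps/113)

Fix eps > 0. We want delta > 0 such that 0 < |w − 6| < delta implies |(w^3 - 3w^2 + 7w + 9) − 159| < eps.
(w^3 - 3w^2 + 7w + 9) − 159 = w^3 - 3w^2 + 7w - 150 = (w − 6)(w^2 + 3w + 25).
So |(w^3 - 3w^2 + 7w + 9) − 159| = |w − 6|·|w^2 + 3w + 25|.
Assume first that |w − 6| < 2, so |w| < 8. Then |w^2 + 3w + 25| ≤ 8^2 + 3·8 + 25 = 113.
Hence |(w^3 - 3w^2 + 7w + 9) − 159| ≤ 113|w − 6| < eps provided |w − 6| < eps/113.
Take delta = min(2, eps/113). Then 0 < |w − 6| < delta gives both |w − 6| < 2 and |w − 6| < eps/113, so |(w^3 - 3w^2 + 7w + 9) − 159| < eps.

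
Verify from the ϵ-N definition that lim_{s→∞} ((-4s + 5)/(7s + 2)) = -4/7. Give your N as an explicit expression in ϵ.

N = (43/49)/ϵ

Suppose ϵ > 0. We seek N > 0 such that s > N implies |(-4s + 5)/(7s + 2) + 4/7| < ϵ.
(-4s + 5)/(7s + 2) + 4/7 = (7(-4s + 5) − (-4)(7s + 2)) / (7(7s + 2)) = 43/(7(7s + 2)).
For s > 0 we have 7s + 2 > 7s, so |(-4s + 5)/(7s + 2) + 4/7| = 43/(7(7s + 2)) < 43/(7·7s) = (43/49)/s.
Thus |(-4s + 5)/(7s + 2) + 4/7| < ϵ whenever s > (43/49)/ϵ.
Take N = (43/49)/ϵ. If s > N then |(-4s + 5)/(7s + 2) + 4/7| < (43/49)/s < ϵ.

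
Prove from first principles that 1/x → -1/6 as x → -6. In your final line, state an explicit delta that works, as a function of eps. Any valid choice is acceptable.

delta = min(3, 18eps)

Let eps > 0 be given. We seek delta > 0 such that 0 < |x + 6| < delta implies |1/x + 1/6| < eps.
|1/x + 1/6| = |-6 − x|/(6·|x|) = |x + 6|/(6|x|).
Require delta ≤ 3 so that |x| > 6 − 3 = 3, hence 6|x| > 18.
Then |1/x + 1/6| < |x + 6|/18, which is < eps when |x + 6| < 18eps.
Take delta = min(3, 18eps). Then 0 < |x + 6| < delta gives both |x + 6| < 3 and |x + 6| < 18eps, so |1/x + 1/6| < eps.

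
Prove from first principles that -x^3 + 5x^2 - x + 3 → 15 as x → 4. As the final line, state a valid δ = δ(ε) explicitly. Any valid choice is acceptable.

δ = min(2, ε/45)

Let ε > 0. We want δ > 0 such that 0 < |x − 4| < δ implies |(-x^3 + 5x^2 - x + 3) − 15| < ε.
(-x^3 + 5x^2 - x + 3) − 15 = -x^3 + 5x^2 - x - 12 = (x − 4)(-x^2 + x + 3).
So |(-x^3 + 5x^2 - x + 3) − 15| = |x − 4|·|-x^2 + x + 3|.
Require δ ≤ 2. Then |x − 4| < 2 gives |x| < 6, and by the triangle inequality |-x^2 + x + 3| ≤ 6^2 + 6 + 3 = 45.
Hence |(-x^3 + 5x^2 - x + 3) − 15| ≤ 45|x − 4| < ε provided |x − 4| < ε/45.
Take δ = min(2, ε/45). Then 0 < |x − 4| < δ gives both |x − 4| < 2 and |x − 4| < ε/45, so |(-x^3 + 5x^2 - x + 3) − 15| < ε.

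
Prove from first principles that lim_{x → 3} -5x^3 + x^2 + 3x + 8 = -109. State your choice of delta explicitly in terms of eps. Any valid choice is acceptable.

Let eps > 0 be given. We want delta > 0 such that 0 < |x − 3| < delta implies |(-5x^3 + x^2 + 3x + 8) + 109| < eps.
(-5x^3 + x^2 + 3x + 8) + 109 = -5x^3 + x^2 + 3x + 117 = (x − 3)(-5x^2 - 14x - 39).
So |(-5x^3 + x^2 + 3x + 8) + 109| = |x − 3|·|-5x^2 - 14x - 39|.
Require delta ≤ 1. Then |x − 3| < 1 gives |x| < 4, and by the triangle inequality |-5x^2 - 14x - 39| ≤ 5·4^2 + 14·4 + 39 = 175.
Hence |(-5x^3 + x^2 + 3x + 8) + 109| ≤ 175|x − 3| < eps provided |x − 3| < eps/175.
Take delta = min(1, eps/175). Then 0 < |x − 3| < delta gives both |x − 3| < 1 and |x − 3| < eps/175, so |(-5x^3 + x^2 + 3x + 8) + 109| < eps.

delta = min(1, eps/175)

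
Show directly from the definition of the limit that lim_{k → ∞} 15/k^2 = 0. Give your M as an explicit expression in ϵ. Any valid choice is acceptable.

Fix ϵ > 0. For k ≥ 1, |15/k^2 − 0| = 15/k^2.
15/k^2 < ϵ ⇔ k^2 > 15/ϵ ⇔ k > (15/ϵ)^{1/2}.
Take M = (15/ϵ)^{1/2}. Then k > M implies 15/k^2 < ϵ.

M = (15/ϵ)^{1/2}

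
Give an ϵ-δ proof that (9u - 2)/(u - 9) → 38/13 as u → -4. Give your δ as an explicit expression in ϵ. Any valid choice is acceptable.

δ = min(13/2, (169/158)ϵ)

Fix ϵ > 0. We want δ > 0 with 0 < |u + 4| < δ ⇒ |(9u - 2)/(u - 9) − (38/13)| < ϵ.
Combining over a common denominator, (9u - 2)/(u - 9) − (38/13) = [(9u - 2)·(-13) − (-38)·(u - 9)] / [(-13)·(u - 9)] = -79(u + 4) / ((-13)(u - 9)).
So |(9u - 2)/(u - 9) − (38/13)| = 79|u + 4| / (13·|u − 9|).
Restrict δ ≤ 13/2. Then |u + 4| < 13/2 gives |u − 9| = |(u + 4) + (-13)| ≥ 13 − 13/2 = 13/2.
Hence |(9u - 2)/(u - 9) − (38/13)| < 79|u + 4|/(13·(13/2)) = (158/169)|u + 4|, which is < ϵ once |u + 4| < (169/158)ϵ.
Take δ = min(13/2, (169/158)ϵ). Then 0 < |u + 4| < δ forces both bounds, so |(9u - 2)/(u - 9) − (38/13)| < ϵ.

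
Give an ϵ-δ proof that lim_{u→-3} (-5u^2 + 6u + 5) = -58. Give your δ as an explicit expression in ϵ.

Suppose ϵ > 0. We want δ > 0 such that 0 < |u + 3| < δ implies |(-5u^2 + 6u + 5) + 58| < ϵ.
(-5u^2 + 6u + 5) + 58 = -5u^2 + 6u + 63 = (u + 3)(-5u + 21).
So |(-5u^2 + 6u + 5) + 58| = |u + 3|·|-5u + 21|.
Assume first that |u + 3| < 1, so |u| < 4. Then |-5u + 21| ≤ 5·4 + 21 = 41.
Hence |(-5u^2 + 6u + 5) + 58| ≤ 41|u + 3| < ϵ provided |u + 3| < ϵ/41.
Choosing δ = min(1, ϵ/41) ensures both conditions, hence |(-5u^2 + 6u + 5) + 58| < ϵ.

δ = min(1, ϵ/41)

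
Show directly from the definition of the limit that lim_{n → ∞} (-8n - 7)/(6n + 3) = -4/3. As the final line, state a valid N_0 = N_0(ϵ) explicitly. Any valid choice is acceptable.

N_0 = (1/2)/ϵ

Let ϵ > 0. For n ≥ 1, |(-8n - 7)/(6n + 3) + 4/3| = |-18|/(6(6n + 3)) = 18/(6(6n + 3)).
Since 6n + 3 ≥ 6n for n ≥ 1, this is ≤ 18/(6·6n) = (1/2)/n.
So |(-8n - 7)/(6n + 3) + 4/3| < ϵ whenever n > (1/2)/ϵ.
Take N_0 = (1/2)/ϵ. If n > N_0 then |(-8n - 7)/(6n + 3) + 4/3| ≤ (1/2)/n < ϵ.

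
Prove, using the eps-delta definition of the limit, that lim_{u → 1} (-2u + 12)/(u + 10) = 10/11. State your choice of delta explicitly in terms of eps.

Fix eps > 0. We want delta > 0 with 0 < |u − 1| < delta ⇒ |(-2u + 12)/(u + 10) − (10/11)| < eps.
Combining over a common denominator, (-2u + 12)/(u + 10) − (10/11) = [(-2u + 12)·11 − 10·(u + 10)] / [11·(u + 10)] = -32(u − 1) / (11(u + 10)).
So |(-2u + 12)/(u + 10) − (10/11)| = 32|u − 1| / (11·|u + 10|).
Require delta ≤ 11/2, so |u + 10| ≥ |11| − |u − 1| > 11 − 11/2 = 11/2.
Hence |(-2u + 12)/(u + 10) − (10/11)| < 32|u − 1|/(11·(11/2)) = (64/121)|u − 1|, which is < eps once |u − 1| < (121/64)eps.
Take delta = min(11/2, (121/64)eps). Then 0 < |u − 1| < delta forces both bounds, so |(-2u + 12)/(u + 10) − (10/11)| < eps.

delta = min(11/2, (121/64)eps)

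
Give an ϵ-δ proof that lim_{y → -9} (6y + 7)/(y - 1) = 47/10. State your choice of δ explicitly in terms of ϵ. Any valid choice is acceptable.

δ = min(5, (50/13)ϵ)

Let ϵ > 0. We want δ > 0 with 0 < |y + 9| < δ ⇒ |(6y + 7)/(y - 1) − (47/10)| < ϵ.
Combining over a common denominator, (6y + 7)/(y - 1) − (47/10) = [(6y + 7)·(-10) − (-47)·(y - 1)] / [(-10)·(y - 1)] = -13(y + 9) / ((-10)(y - 1)).
So |(6y + 7)/(y - 1) − (47/10)| = 13|y + 9| / (10·|y − 1|).
Restrict δ ≤ 5. Then |y + 9| < 5 gives |y − 1| = |(y + 9) + (-10)| ≥ 10 − 5 = 5.
Hence |(6y + 7)/(y - 1) − (47/10)| < 13|y + 9|/(10·5) = (13/50)|y + 9|, which is < ϵ once |y + 9| < (50/13)ϵ.
Take δ = min(5, (50/13)ϵ). Then 0 < |y + 9| < δ forces both bounds, so |(6y + 7)/(y - 1) − (47/10)| < ϵ.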